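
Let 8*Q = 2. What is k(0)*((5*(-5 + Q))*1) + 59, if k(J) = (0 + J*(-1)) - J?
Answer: 59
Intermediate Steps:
Q = ¼ (Q = (⅛)*2 = ¼ ≈ 0.25000)
k(J) = -2*J (k(J) = (0 - J) - J = -J - J = -2*J)
k(0)*((5*(-5 + Q))*1) + 59 = (-2*0)*((5*(-5 + ¼))*1) + 59 = 0*((5*(-19/4))*1) + 59 = 0*(-95/4*1) + 59 = 0*(-95/4) + 59 = 0 + 59 = 59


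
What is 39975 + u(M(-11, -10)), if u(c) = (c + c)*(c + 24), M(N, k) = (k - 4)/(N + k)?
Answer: 360071/9 ≈ 40008.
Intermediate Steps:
M(N, k) = (-4 + k)/(N + k)
u(c) = 2*c*(24 + c) (u(c) = (2*c)*(24 + c) = 2*c*(24 + c))
39975 + u(M(-11, -10)) = 39975 + 2*((-4 - 10)/(-11 - 10))*(24 + (-4 - 10)/(-11 - 10)) = 39975 + 2*(-14/(-21))*(24 - 14/(-21)) = 39975 + 2*(-1/21*(-14))*(24 - 1/21*(-14)) = 39975 + 2*(2/3)*(24 + 2/3) = 39975 + 2*(2/3)*(74/3) = 39975 + 296/9 = 360071/9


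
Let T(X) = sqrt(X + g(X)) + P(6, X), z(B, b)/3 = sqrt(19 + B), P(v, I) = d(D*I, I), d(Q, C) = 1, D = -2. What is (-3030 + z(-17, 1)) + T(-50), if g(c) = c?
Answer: -3029 + 3*sqrt(2) + 10*I ≈ -3024.8 + 10.0*I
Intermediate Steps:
P(v, I) = 1
z(B, b) = 3*sqrt(19 + B)
T(X) = 1 + sqrt(2)*sqrt(X) (T(X) = sqrt(X + X) + 1 = sqrt(2*X) + 1 = sqrt(2)*sqrt(X) + 1 = 1 + sqrt(2)*sqrt(X))
(-3030 + z(-17, 1)) + T(-50) = (-3030 + 3*sqrt(19 - 17)) + (1 + sqrt(2)*sqrt(-50)) = (-3030 + 3*sqrt(2)) + (1 + sqrt(2)*(5*I*sqrt(2))) = (-3030 + 3*sqrt(2)) + (1 + 10*I) = -3029 + 3*sqrt(2) + 10*I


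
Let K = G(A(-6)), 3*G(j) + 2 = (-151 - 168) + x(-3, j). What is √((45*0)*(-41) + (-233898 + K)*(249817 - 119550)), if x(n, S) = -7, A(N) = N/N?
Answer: I*√274350899622/3 ≈ 1.746e+5*I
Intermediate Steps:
A(N) = 1
G(j) = -328/3 (G(j) = -⅔ + ((-151 - 168) - 7)/3 = -⅔ + (-319 - 7)/3 = -⅔ + (⅓)*(-326) = -⅔ - 326/3 = -328/3)
K = -328/3 ≈ -109.33
√((45*0)*(-41) + (-233898 + K)*(249817 - 119550)) = √((45*0)*(-41) + (-233898 - 328/3)*(249817 - 119550)) = √(0*(-41) - 702022/3*130267) = √(0 - 91450299874/3) = √(-91450299874/3) = I*√274350899622/3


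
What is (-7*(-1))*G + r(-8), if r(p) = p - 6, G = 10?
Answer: 56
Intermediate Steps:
r(p) = -6 + p
(-7*(-1))*G + r(-8) = -7*(-1)*10 + (-6 - 8) = 7*10 - 14 = 70 - 14 = 56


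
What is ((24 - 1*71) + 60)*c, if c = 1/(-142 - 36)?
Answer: -13/178 ≈ -0.073034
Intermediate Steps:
c = -1/178 (c = 1/(-178) = -1/178 ≈ -0.0056180)
((24 - 1*71) + 60)*c = ((24 - 1*71) + 60)*(-1/178) = ((24 - 71) + 60)*(-1/178) = (-47 + 60)*(-1/178) = 13*(-1/178) = -13/178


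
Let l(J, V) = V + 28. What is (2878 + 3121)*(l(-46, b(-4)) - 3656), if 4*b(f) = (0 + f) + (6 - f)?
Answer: -43510747/2 ≈ -2.1755e+7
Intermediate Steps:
b(f) = 3/2 (b(f) = ((0 + f) + (6 - f))/4 = (f + (6 - f))/4 = (¼)*6 = 3/2)
l(J, V) = 28 + V
(2878 + 3121)*(l(-46, b(-4)) - 3656) = (2878 + 3121)*((28 + 3/2) - 3656) = 5999*(59/2 - 3656) = 5999*(-7253/2) = -43510747/2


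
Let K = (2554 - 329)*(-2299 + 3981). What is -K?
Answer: -3742450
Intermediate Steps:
K = 3742450 (K = 2225*1682 = 3742450)
-K = -1*3742450 = -3742450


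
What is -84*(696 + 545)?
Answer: -104244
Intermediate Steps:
-84*(696 + 545) = -84*1241 = -104244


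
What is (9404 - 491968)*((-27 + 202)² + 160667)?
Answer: -92310632688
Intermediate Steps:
(9404 - 491968)*((-27 + 202)² + 160667) = -482564*(175² + 160667) = -482564*(30625 + 160667) = -482564*191292 = -92310632688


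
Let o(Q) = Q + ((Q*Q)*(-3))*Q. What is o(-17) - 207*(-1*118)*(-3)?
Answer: -58556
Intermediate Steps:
o(Q) = Q - 3*Q**3 (o(Q) = Q + (Q**2*(-3))*Q = Q + (-3*Q**2)*Q = Q - 3*Q**3)
o(-17) - 207*(-1*118)*(-3) = (-17 - 3*(-17)**3) - 207*(-1*118)*(-3) = (-17 - 3*(-4913)) - (-24426)*(-3) = (-17 + 14739) - 207*354 = 14722 - 73278 = -58556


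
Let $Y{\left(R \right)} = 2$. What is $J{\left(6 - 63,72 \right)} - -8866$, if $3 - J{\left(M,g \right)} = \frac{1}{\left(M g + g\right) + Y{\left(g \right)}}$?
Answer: $\frac{35742071}{4030} \approx 8869.0$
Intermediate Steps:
$J{\left(M,g \right)} = 3 - \frac{1}{2 + g + M g}$ ($J{\left(M,g \right)} = 3 - \frac{1}{\left(M g + g\right) + 2} = 3 - \frac{1}{\left(g + M g\right) + 2} = 3 - \frac{1}{2 + g + M g}$)
$J{\left(6 - 63,72 \right)} - -8866 = \frac{5 + 3 \cdot 72 + 3 \left(6 - 63\right) 72}{2 + 72 + \left(6 - 63\right) 72} - -8866 = \frac{5 + 216 + 3 \left(-57\right) 72}{2 + 72 - 4104} + 8866 = \frac{5 + 216 - 12312}{2 + 72 - 4104} + 8866 = \frac{1}{-4030} \left(-12091\right) + 8866 = \left(- \frac{1}{4030}\right) \left(-12091\right) + 8866 = \frac{12091}{4030} + 8866 = \frac{35742071}{4030}$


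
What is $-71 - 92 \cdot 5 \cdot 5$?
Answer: $-2371$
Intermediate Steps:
$-71 - 92 \cdot 5 \cdot 5 = -71 - 2300 = -2371$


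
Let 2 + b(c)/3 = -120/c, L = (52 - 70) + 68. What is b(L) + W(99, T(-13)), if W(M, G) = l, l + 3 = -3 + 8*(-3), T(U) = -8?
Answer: -216/5 ≈ -43.200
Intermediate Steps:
L = 50 (L = -18 + 68 = 50)
l = -30 (l = -3 + (-3 + 8*(-3)) = -3 + (-3 - 24) = -3 - 27 = -30)
b(c) = -6 - 360/c (b(c) = -6 + 3*(-120/c) = -6 - 360/c)
W(M, G) = -30
b(L) + W(99, T(-13)) = (-6 - 360/50) - 30 = (-6 - 360*1/50) - 30 = (-6 - 36/5) - 30 = -66/5 - 30 = -216/5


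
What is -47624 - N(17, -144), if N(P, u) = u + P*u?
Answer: -45032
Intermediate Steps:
-47624 - N(17, -144) = -47624 - (-144)*(1 + 17) = -47624 - (-144)*18 = -47624 - 1*(-2592) = -47624 + 2592 = -45032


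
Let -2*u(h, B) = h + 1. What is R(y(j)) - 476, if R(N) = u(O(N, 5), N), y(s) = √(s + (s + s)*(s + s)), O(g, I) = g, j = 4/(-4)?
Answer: -953/2 - √3/2 ≈ -477.37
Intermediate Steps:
j = -1 (j = 4*(-¼) = -1)
y(s) = √(s + 4*s²) (y(s) = √(s + (2*s)*(2*s)) = √(s + 4*s²))
u(h, B) = -½ - h/2 (u(h, B) = -(h + 1)/2 = -(1 + h)/2 = -½ - h/2)
R(N) = -½ - N/2
R(y(j)) - 476 = (-½ - √3/2) - 476 = -953/2 - √3/2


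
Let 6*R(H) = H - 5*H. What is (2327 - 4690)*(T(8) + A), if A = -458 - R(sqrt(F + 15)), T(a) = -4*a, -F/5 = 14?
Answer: 1157870 - 4726*I*sqrt(55)/3 ≈ 1.1579e+6 - 11683.0*I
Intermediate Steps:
F = -70 (F = -5*14 = -70)
R(H) = -2*H/3 (R(H) = (H - 5*H)/6 = (-4*H)/6 = -2*H/3)
A = -458 + 2*I*sqrt(55)/3 (A = -458 - (-2)*sqrt(-70 + 15)/3 = -458 - (-2)*sqrt(-55)/3 = -458 - (-2)*I*sqrt(55)/3 = -458 + 2*I*sqrt(55)/3 ≈ -458.0 + 4.9441*I)
(2327 - 4690)*(T(8) + A) = (2327 - 4690)*(-4*8 + (-458 + 2*I*sqrt(55)/3)) = -2363*(-32 + (-458 + 2*I*sqrt(55)/3)) = -2363*(-490 + 2*I*sqrt(55)/3) = 1157870 - 4726*I*sqrt(55)/3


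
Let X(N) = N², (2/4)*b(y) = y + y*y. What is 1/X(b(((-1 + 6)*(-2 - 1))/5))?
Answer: 1/144 ≈ 0.0069444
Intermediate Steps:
b(y) = 2*y + 2*y² (b(y) = 2*(y + y*y) = 2*(y + y²) = 2*y + 2*y²)
1/X(b(((-1 + 6)*(-2 - 1))/5)) = 1/((2*(((-1 + 6)*(-2 - 1))/5)*(1 + ((-1 + 6)*(-2 - 1))/5))²) = 1/((2*((5*(-3))*(⅕))*(1 + (5*(-3))*(⅕)))²) = 1/((2*(-15*⅕)*(1 - 15*⅕))²) = 1/((2*(-3)*(1 - 3))²) = 1/((2*(-3)*(-2))²) = 1/(12²) = 1/144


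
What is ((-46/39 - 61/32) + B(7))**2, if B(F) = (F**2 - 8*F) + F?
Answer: 14830201/1557504 ≈ 9.5218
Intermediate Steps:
B(F) = F**2 - 7*F
((-46/39 - 61/32) + B(7))**2 = ((-46/39 - 61/32) + 7*(-7 + 7))**2 = ((-46*1/39 - 61*1/32) + 7*0)**2 = ((-46/39 - 61/32) + 0)**2 = (-3851/1248 + 0)**2 = (-3851/1248)**2 = 14830201/1557504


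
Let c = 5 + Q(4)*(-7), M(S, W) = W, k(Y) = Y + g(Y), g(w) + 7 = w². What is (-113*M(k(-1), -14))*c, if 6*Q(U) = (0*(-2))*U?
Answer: 7910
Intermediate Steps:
Q(U) = 0 (Q(U) = ((0*(-2))*U)/6 = (0*U)/6 = (⅙)*0 = 0)
g(w) = -7 + w²
k(Y) = -7 + Y + Y² (k(Y) = Y + (-7 + Y²) = -7 + Y + Y²)
c = 5 (c = 5 + 0*(-7) = 5 + 0 = 5)
(-113*M(k(-1), -14))*c = -113*(-14)*5 = 1582*5 = 7910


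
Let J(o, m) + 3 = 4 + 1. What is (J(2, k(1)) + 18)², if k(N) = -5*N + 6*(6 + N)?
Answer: 400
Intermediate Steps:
k(N) = 36 + N (k(N) = -5*N + (36 + 6*N) = 36 + N)
J(o, m) = 2 (J(o, m) = -3 + (4 + 1) = -3 + 5 = 2)
(J(2, k(1)) + 18)² = (2 + 18)² = 20² = 400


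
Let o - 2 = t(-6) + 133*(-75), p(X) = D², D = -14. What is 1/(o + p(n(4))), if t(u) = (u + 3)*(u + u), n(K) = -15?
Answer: -1/9741 ≈ -0.00010266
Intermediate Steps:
p(X) = 196 (p(X) = (-14)² = 196)
t(u) = 2*u*(3 + u) (t(u) = (3 + u)*(2*u) = 2*u*(3 + u))
o = -9937 (o = 2 + (2*(-6)*(3 - 6) + 133*(-75)) = 2 + (2*(-6)*(-3) - 9975) = 2 + (36 - 9975) = 2 - 9939 = -9937)
1/(o + p(n(4))) = 1/(-9937 + 196) = 1/(-9741) = -1/9741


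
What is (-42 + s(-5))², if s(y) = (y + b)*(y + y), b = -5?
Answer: 3364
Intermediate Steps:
s(y) = 2*y*(-5 + y) (s(y) = (y - 5)*(y + y) = (-5 + y)*(2*y) = 2*y*(-5 + y))
(-42 + s(-5))² = (-42 + 2*(-5)*(-5 - 5))² = (-42 + 2*(-5)*(-10))² = (-42 + 100)² = 58² = 3364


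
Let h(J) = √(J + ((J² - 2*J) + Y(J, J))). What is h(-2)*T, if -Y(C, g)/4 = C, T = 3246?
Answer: 3246*√14 ≈ 12145.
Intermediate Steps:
Y(C, g) = -4*C
h(J) = √(J² - 5*J) (h(J) = √(J + ((J² - 2*J) - 4*J)) = √(J + (J² - 6*J)) = √(J² - 5*J))
h(-2)*T = √(-2*(-5 - 2))*3246 = √(-2*(-7))*3246 = √14*3246 = 3246*√14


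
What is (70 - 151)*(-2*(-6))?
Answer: -972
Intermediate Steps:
(70 - 151)*(-2*(-6)) = -81*12 = -972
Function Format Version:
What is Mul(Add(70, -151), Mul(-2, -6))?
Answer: -972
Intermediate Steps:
Mul(Add(70, -151), Mul(-2, -6)) = Mul(-81, 12) = -972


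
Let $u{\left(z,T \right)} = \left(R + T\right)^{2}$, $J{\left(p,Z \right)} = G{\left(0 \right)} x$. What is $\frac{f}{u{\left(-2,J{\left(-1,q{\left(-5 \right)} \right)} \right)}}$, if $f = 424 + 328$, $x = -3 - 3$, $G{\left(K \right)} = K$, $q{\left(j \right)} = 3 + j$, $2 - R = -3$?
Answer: $\frac{752}{25} \approx 30.08$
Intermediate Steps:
$R = 5$ ($R = 2 - -3 = 2 + 3 = 5$)
$x = -6$ ($x = -3 - 3 = -6$)
$J{\left(p,Z \right)} = 0$ ($J{\left(p,Z \right)} = 0 \left(-6\right) = 0$)
$u{\left(z,T \right)} = \left(5 + T\right)^{2}$
$f = 752$
$\frac{f}{u{\left(-2,J{\left(-1,q{\left(-5 \right)} \right)} \right)}} = \frac{752}{\left(5 + 0\right)^{2}} = \frac{752}{5^{2}} = \frac{752}{25}$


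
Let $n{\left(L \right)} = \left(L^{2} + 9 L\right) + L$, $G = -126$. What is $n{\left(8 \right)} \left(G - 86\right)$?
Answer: $-30528$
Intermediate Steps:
$n{\left(L \right)} = L^{2} + 10 L$
$n{\left(8 \right)} \left(G - 86\right) = 8 \left(10 + 8\right) \left(-126 - 86\right) = 8 \cdot 18 \left(-212\right) = 144 \left(-212\right) = -30528$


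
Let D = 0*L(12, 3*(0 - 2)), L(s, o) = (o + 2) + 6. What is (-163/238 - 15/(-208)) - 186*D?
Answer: -15167/24752 ≈ -0.61276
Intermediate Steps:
L(s, o) = 8 + o (L(s, o) = (2 + o) + 6 = 8 + o)
D = 0 (D = 0*(8 + 3*(0 - 2)) = 0*(8 + 3*(-2)) = 0*(8 - 6) = 0*2 = 0)
(-163/238 - 15/(-208)) - 186*D = (-163/238 - 15/(-208)) - 186*0 = (-163*1/238 - 15*(-1/208)) + 0 = (-163/238 + 15/208) + 0 = -15167/24752 + 0 = -15167/24752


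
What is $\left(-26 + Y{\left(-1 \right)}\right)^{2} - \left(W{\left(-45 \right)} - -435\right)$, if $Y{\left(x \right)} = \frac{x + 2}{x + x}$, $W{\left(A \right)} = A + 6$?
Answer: $\frac{1225}{4} \approx 306.25$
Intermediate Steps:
$W{\left(A \right)} = 6 + A$
$Y{\left(x \right)} = \frac{2 + x}{2 x}$
$\left(-26 + Y{\left(-1 \right)}\right)^{2} - \left(W{\left(-45 \right)} - -435\right) = \left(-26 + \frac{2 - 1}{2 \left(-1\right)}\right)^{2} - \left(\left(6 - 45\right) - -435\right) = \left(-26 + \frac{1}{2} \left(-1\right) 1\right)^{2} - \left(-39 + 435\right) = \left(-26 - \frac{1}{2}\right)^{2} - 396 = \left(- \frac{53}{2}\right)^{2} - 396 = \frac{2809}{4} - 396 = \frac{1225}{4}$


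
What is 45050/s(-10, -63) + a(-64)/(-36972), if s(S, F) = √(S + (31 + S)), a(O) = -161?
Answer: 161/36972 + 45050*√11/11 ≈ 13583.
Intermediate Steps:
s(S, F) = √(31 + 2*S)
45050/s(-10, -63) + a(-64)/(-36972) = 45050/(√(31 + 2*(-10))) - 161/(-36972) = 45050/(√(31 - 20)) - 161*(-1/36972) = 45050/(√11) + 161/36972 = 45050*(√11/11) + 161/36972 = 45050*√11/11 + 161/36972 = 161/36972 + 45050*√11/11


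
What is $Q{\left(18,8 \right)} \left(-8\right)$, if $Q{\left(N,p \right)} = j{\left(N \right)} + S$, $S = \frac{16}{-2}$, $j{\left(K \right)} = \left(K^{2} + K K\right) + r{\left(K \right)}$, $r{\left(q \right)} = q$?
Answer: $-5264$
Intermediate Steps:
$j{\left(K \right)} = K + 2 K^{2}$ ($j{\left(K \right)} = \left(K^{2} + K K\right) + K = \left(K^{2} + K^{2}\right) + K = 2 K^{2} + K = K + 2 K^{2}$)
$S = -8$ ($S = 16 \left(- \frac{1}{2}\right) = -8$)
$Q{\left(N,p \right)} = -8 + N \left(1 + 2 N\right)$ ($Q{\left(N,p \right)} = N \left(1 + 2 N\right) - 8 = -8 + N \left(1 + 2 N\right)$)
$Q{\left(18,8 \right)} \left(-8\right) = \left(-8 + 18 + 2 \cdot 18^{2}\right) \left(-8\right) = \left(-8 + 18 + 2 \cdot 324\right) \left(-8\right) = \left(-8 + 18 + 648\right) \left(-8\right) = 658 \left(-8\right) = -5264$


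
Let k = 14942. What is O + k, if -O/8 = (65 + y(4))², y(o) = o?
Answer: -23146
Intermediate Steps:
O = -38088 (O = -8*(65 + 4)² = -8*69² = -8*4761 = -38088)
O + k = -38088 + 14942 = -23146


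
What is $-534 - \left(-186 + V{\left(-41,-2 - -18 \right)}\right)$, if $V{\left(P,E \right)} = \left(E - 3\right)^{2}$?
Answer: $-517$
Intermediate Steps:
$V{\left(P,E \right)} = \left(-3 + E\right)^{2}$
$-534 - \left(-186 + V{\left(-41,-2 - -18 \right)}\right) = -534 - \left(-186 + \left(-3 - -16\right)^{2}\right) = -534 - \left(-186 + \left(-3 + \left(-2 + 18\right)\right)^{2}\right) = -534 - \left(-186 + \left(-3 + 16\right)^{2}\right) = -534 - \left(-186 + 13^{2}\right) = -534 - \left(-186 + 169\right) = -534 - -17 = -534 + 17 = -517$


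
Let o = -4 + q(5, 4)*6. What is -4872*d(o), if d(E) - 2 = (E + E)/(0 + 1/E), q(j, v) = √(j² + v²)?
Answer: -14547792 + 467712*√41 ≈ -1.1553e+7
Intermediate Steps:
o = -4 + 6*√41 (o = -4 + √(5² + 4²)*6 = -4 + √(25 + 16)*6 = -4 + √41*6 = -4 + 6*√41 ≈ 34.419)
d(E) = 2 + 2*E² (d(E) = 2 + (E + E)/(0 + 1/E) = 2 + (2*E)/(1/E) = 2 + (2*E)*E = 2 + 2*E²)
-4872*d(o) = -4872*(2 + 2*(-4 + 6*√41)²) = -9744 - 9744*(-4 + 6*√41)²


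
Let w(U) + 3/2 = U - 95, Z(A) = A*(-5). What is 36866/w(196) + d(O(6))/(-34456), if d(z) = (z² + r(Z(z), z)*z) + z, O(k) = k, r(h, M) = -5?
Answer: 635126851/1714186 ≈ 370.51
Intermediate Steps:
Z(A) = -5*A
d(z) = z² - 4*z (d(z) = (z² - 5*z) + z = z² - 4*z)
w(U) = -193/2 + U (w(U) = -3/2 + (U - 95) = -3/2 + (-95 + U) = -193/2 + U)
36866/w(196) + d(O(6))/(-34456) = 36866/(-193/2 + 196) + (6*(-4 + 6))/(-34456) = 36866/(199/2) + (6*2)*(-1/34456) = 36866*(2/199) + 12*(-1/34456) = 73732/199 - 3/8614 = 635126851/1714186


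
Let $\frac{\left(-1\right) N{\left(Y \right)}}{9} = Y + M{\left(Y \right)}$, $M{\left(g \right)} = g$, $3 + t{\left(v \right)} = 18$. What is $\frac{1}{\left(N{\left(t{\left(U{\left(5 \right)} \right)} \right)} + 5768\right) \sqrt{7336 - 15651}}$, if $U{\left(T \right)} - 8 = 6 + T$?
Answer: $- \frac{i \sqrt{8315}}{45715870} \approx - 1.9946 \cdot 10^{-6} i$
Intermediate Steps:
$U{\left(T \right)} = 14 + T$ ($U{\left(T \right)} = 8 + \left(6 + T\right) = 14 + T$)
$t{\left(v \right)} = 15$ ($t{\left(v \right)} = -3 + 18 = 15$)
$N{\left(Y \right)} = - 18 Y$ ($N{\left(Y \right)} = - 9 \left(Y + Y\right) = - 9 \cdot 2 Y = - 18 Y$)
$\frac{1}{\left(N{\left(t{\left(U{\left(5 \right)} \right)} \right)} + 5768\right) \sqrt{7336 - 15651}} = \frac{1}{\left(\left(-18\right) 15 + 5768\right) \sqrt{7336 - 15651}} = \frac{1}{\left(-270 + 5768\right) \sqrt{-8315}} = \frac{1}{5498 i \sqrt{8315}} = \frac{\left(- \frac{1}{8315}\right) i \sqrt{8315}}{5498} = - \frac{i \sqrt{8315}}{45715870}$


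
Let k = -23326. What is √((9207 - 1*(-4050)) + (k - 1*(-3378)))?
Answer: I*√6691 ≈ 81.799*I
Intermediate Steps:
√((9207 - 1*(-4050)) + (k - 1*(-3378))) = √((9207 - 1*(-4050)) + (-23326 - 1*(-3378))) = √((9207 + 4050) + (-23326 + 3378)) = √(13257 - 19948) = √(-6691) = I*√6691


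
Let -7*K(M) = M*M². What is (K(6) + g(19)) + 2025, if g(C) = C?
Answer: 14092/7 ≈ 2013.1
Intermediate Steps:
K(M) = -M³/7 (K(M) = -M*M²/7 = -M³/7)
(K(6) + g(19)) + 2025 = (-⅐*6³ + 19) + 2025 = (-⅐*216 + 19) + 2025 = (-216/7 + 19) + 2025 = -83/7 + 2025 = 14092/7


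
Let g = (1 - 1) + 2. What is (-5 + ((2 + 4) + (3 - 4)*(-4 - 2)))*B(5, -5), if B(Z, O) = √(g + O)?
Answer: 7*I*√3 ≈ 12.124*I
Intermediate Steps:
g = 2 (g = 0 + 2 = 2)
B(Z, O) = √(2 + O)
(-5 + ((2 + 4) + (3 - 4)*(-4 - 2)))*B(5, -5) = (-5 + ((2 + 4) + (3 - 4)*(-4 - 2)))*√(2 - 5) = (-5 + (6 - 1*(-6)))*√(-3) = (-5 + (6 + 6))*(I*√3) = (-5 + 12)*(I*√3) = 7*(I*√3) = 7*I*√3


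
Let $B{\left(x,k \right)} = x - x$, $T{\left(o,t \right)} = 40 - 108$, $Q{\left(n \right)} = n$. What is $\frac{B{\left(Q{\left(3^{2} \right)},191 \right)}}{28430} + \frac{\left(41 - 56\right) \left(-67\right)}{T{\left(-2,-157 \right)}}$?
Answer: $- \frac{1005}{68} \approx -14.779$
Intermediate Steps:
$T{\left(o,t \right)} = -68$
$B{\left(x,k \right)} = 0$
$\frac{B{\left(Q{\left(3^{2} \right)},191 \right)}}{28430} + \frac{\left(41 - 56\right) \left(-67\right)}{T{\left(-2,-157 \right)}} = \frac{0}{28430} + \frac{\left(41 - 56\right) \left(-67\right)}{-68} = 0 \cdot \frac{1}{28430} + \left(-15\right) \left(-67\right) \left(- \frac{1}{68}\right) = 0 + 1005 \left(- \frac{1}{68}\right) = 0 - \frac{1005}{68} = - \frac{1005}{68}$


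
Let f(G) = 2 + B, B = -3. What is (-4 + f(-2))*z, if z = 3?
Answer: -15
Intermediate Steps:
f(G) = -1 (f(G) = 2 - 3 = -1)
(-4 + f(-2))*z = (-4 - 1)*3 = -5*3 = -15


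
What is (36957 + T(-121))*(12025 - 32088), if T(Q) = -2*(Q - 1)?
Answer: -746363663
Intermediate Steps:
T(Q) = 2 - 2*Q (T(Q) = -2*(-1 + Q) = 2 - 2*Q)
(36957 + T(-121))*(12025 - 32088) = (36957 + (2 - 2*(-121)))*(12025 - 32088) = (36957 + (2 + 242))*(-20063) = (36957 + 244)*(-20063) = 37201*(-20063) = -746363663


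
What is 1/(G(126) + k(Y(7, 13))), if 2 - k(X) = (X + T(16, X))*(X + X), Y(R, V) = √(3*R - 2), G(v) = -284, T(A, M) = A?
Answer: -5/1296 + √19/2592 ≈ -0.0021764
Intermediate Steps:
Y(R, V) = √(-2 + 3*R)
k(X) = 2 - 2*X*(16 + X) (k(X) = 2 - (X + 16)*(X + X) = 2 - (16 + X)*2*X = 2 - 2*X*(16 + X))
1/(G(126) + k(Y(7, 13))) = 1/(-284 + (2 - 32*√(-2 + 3*7) - 2*(√(-2 + 3*7))²)) = 1/(-284 + (2 - 32*√(-2 + 21) - 2*(√(-2 + 21))²)) = 1/(-284 + (2 - 32*√19 - 2*(√19)²)) = 1/(-284 + (2 - 32*√19 - 2*19)) = 1/(-284 + (2 - 32*√19 - 38)) = 1/(-284 + (-36 - 32*√19)) = 1/(-320 - 32*√19)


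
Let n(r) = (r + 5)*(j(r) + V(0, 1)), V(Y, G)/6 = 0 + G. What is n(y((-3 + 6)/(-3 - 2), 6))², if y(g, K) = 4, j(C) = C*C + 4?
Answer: 54756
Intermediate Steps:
j(C) = 4 + C² (j(C) = C² + 4 = 4 + C²)
V(Y, G) = 6*G (V(Y, G) = 6*(0 + G) = 6*G)
n(r) = (5 + r)*(10 + r²) (n(r) = (r + 5)*((4 + r²) + 6*1) = (5 + r)*((4 + r²) + 6) = (5 + r)*(10 + r²))
n(y((-3 + 6)/(-3 - 2), 6))² = (50 + 4³ + 5*4² + 10*4)² = (50 + 64 + 5*16 + 40)² = (50 + 64 + 80 + 40)² = 234² = 54756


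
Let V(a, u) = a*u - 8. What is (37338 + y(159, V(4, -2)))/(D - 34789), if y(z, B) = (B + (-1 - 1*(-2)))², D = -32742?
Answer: -37563/67531 ≈ -0.55623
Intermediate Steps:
V(a, u) = -8 + a*u
y(z, B) = (1 + B)² (y(z, B) = (B + (-1 + 2))² = (B + 1)² = (1 + B)²)
(37338 + y(159, V(4, -2)))/(D - 34789) = (37338 + (1 + (-8 + 4*(-2)))²)/(-32742 - 34789) = (37338 + (1 + (-8 - 8))²)/(-67531) = (37338 + (1 - 16)²)*(-1/67531) = (37338 + (-15)²)*(-1/67531) = (37338 + 225)*(-1/67531) = 37563*(-1/67531) = -37563/67531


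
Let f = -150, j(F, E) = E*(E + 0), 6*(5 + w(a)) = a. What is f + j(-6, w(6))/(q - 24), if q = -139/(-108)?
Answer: -369678/2453 ≈ -150.70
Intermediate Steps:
w(a) = -5 + a/6
j(F, E) = E² (j(F, E) = E*E = E²)
q = 139/108 (q = -139*(-1/108) = 139/108 ≈ 1.2870)
f + j(-6, w(6))/(q - 24) = -150 + (-5 + (⅙)*6)²/(139/108 - 24) = -150 + (-5 + 1)²/(-2453/108) = -150 - 108/2453*(-4)² = -150 - 108/2453*16 = -150 - 1728/2453 = -369678/2453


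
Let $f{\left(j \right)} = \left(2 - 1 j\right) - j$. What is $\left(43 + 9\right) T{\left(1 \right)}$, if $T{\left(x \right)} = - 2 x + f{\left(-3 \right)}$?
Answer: $312$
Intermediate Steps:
$f{\left(j \right)} = 2 - 2 j$ ($f{\left(j \right)} = \left(2 - j\right) - j = 2 - 2 j$)
$T{\left(x \right)} = 8 - 2 x$ ($T{\left(x \right)} = - 2 x + \left(2 - -6\right) = - 2 x + \left(2 + 6\right) = - 2 x + 8 = 8 - 2 x$)
$\left(43 + 9\right) T{\left(1 \right)} = \left(43 + 9\right) \left(8 - 2\right) = 52 \left(8 - 2\right) = 52 \cdot 6 = 312$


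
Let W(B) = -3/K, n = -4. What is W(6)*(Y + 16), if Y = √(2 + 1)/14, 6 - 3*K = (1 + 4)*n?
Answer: -72/13 - 9*√3/364 ≈ -5.5813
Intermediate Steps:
K = 26/3 (K = 2 - (1 + 4)*(-4)/3 = 2 - 5*(-4)/3 = 2 - ⅓*(-20) = 2 + 20/3 = 26/3 ≈ 8.6667)
W(B) = -9/26 (W(B) = -3/26/3 = -3*3/26 = -9/26)
Y = √3/14 (Y = √3*(1/14) = √3/14 ≈ 0.12372)
W(6)*(Y + 16) = -9*(√3/14 + 16)/26 = -9*(16 + √3/14)/26 = -72/13 - 9*√3/364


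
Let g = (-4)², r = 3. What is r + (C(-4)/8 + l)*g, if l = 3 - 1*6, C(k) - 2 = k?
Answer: -49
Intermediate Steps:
C(k) = 2 + k
g = 16
l = -3 (l = 3 - 6 = -3)
r + (C(-4)/8 + l)*g = 3 + ((2 - 4)/8 - 3)*16 = 3 + (-2*⅛ - 3)*16 = 3 + (-¼ - 3)*16 = 3 - 13/4*16 = 3 - 52 = -49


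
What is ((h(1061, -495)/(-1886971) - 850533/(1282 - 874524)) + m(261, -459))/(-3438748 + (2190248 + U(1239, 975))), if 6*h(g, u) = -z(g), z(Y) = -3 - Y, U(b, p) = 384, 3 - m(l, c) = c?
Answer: -2288640638106937/6169870471703441736 ≈ -0.00037094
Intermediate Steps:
m(l, c) = 3 - c
h(g, u) = 1/2 + g/6 (h(g, u) = (-(-3 - g))/6 = (3 + g)/6 = 1/2 + g/6)
((h(1061, -495)/(-1886971) - 850533/(1282 - 874524)) + m(261, -459))/(-3438748 + (2190248 + U(1239, 975))) = (((1/2 + (1/6)*1061)/(-1886971) - 850533/(1282 - 874524)) + (3 - 1*(-459)))/(-3438748 + (2190248 + 384)) = (((1/2 + 1061/6)*(-1/1886971) - 850533/(-873242)) + (3 + 459))/(-3438748 + 2190632) = (((532/3)*(-1/1886971) - 850533*(-1/873242)) + 462)/(-1248116) = ((-532/5660913 + 850533/873242) + 462)*(-1/1248116) = (4814328751885/4943346989946 + 462)*(-1/1248116) = (2288640638106937/4943346989946)*(-1/1248116) = -2288640638106937/6169870471703441736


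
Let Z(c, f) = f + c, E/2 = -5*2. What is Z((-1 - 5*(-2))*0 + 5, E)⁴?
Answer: 50625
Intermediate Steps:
E = -20 (E = 2*(-5*2) = 2*(-10) = -20)
Z(c, f) = c + f
Z((-1 - 5*(-2))*0 + 5, E)⁴ = (((-1 - 5*(-2))*0 + 5) - 20)⁴ = (((-1 + 10)*0 + 5) - 20)⁴ = ((9*0 + 5) - 20)⁴ = ((0 + 5) - 20)⁴ = (5 - 20)⁴ = (-15)⁴ = 50625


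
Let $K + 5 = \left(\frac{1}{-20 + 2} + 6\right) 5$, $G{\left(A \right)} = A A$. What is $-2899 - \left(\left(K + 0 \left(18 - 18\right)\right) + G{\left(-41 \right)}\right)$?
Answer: $- \frac{82885}{18} \approx -4604.7$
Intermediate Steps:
$G{\left(A \right)} = A^{2}$
$K = \frac{445}{18}$ ($K = -5 + \left(\frac{1}{-20 + 2} + 6\right) 5 = -5 + \left(\frac{1}{-18} + 6\right) 5 = -5 + \left(- \frac{1}{18} + 6\right) 5 = -5 + \frac{107}{18} \cdot 5 = -5 + \frac{535}{18} = \frac{445}{18} \approx 24.722$)
$-2899 - \left(\left(K + 0 \left(18 - 18\right)\right) + G{\left(-41 \right)}\right) = -2899 - \left(\left(\frac{445}{18} + 0 \left(18 - 18\right)\right) + \left(-41\right)^{2}\right) = -2899 - \left(\left(\frac{445}{18} + 0 \cdot 0\right) + 1681\right) = -2899 - \left(\left(\frac{445}{18} + 0\right) + 1681\right) = -2899 - \left(\frac{445}{18} + 1681\right) = -2899 - \frac{30703}{18} = - \frac{82885}{18}$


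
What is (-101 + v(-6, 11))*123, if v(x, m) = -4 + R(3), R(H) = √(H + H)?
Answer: -12915 + 123*√6 ≈ -12614.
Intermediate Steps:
R(H) = √2*√H (R(H) = √(2*H) = √2*√H)
v(x, m) = -4 + √6 (v(x, m) = -4 + √2*√3 = -4 + √6)
(-101 + v(-6, 11))*123 = (-101 + (-4 + √6))*123 = (-105 + √6)*123 = -12915 + 123*√6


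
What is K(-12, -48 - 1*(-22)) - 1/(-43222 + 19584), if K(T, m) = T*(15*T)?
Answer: 51058081/23638 ≈ 2160.0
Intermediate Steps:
K(T, m) = 15*T**2
K(-12, -48 - 1*(-22)) - 1/(-43222 + 19584) = 15*(-12)**2 - 1/(-43222 + 19584) = 15*144 - 1/(-23638) = 2160 - 1*(-1/23638) = 2160 + 1/23638 = 51058081/23638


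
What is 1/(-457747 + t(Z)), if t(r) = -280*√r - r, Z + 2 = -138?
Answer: I/(-457607*I + 560*√35) ≈ -2.1852e-6 + 1.582e-8*I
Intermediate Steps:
Z = -140 (Z = -2 - 138 = -140)
t(r) = -r - 280*√r
1/(-457747 + t(Z)) = 1/(-457747 + (-1*(-140) - 560*I*√35)) = 1/(-457747 + (140 - 560*I*√35)) = 1/(-457607 - 560*I*√35)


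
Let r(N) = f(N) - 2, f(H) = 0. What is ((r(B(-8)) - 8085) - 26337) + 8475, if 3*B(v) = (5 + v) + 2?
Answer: -25949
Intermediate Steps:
B(v) = 7/3 + v/3 (B(v) = ((5 + v) + 2)/3 = (7 + v)/3 = 7/3 + v/3)
r(N) = -2 (r(N) = 0 - 2 = -2)
((r(B(-8)) - 8085) - 26337) + 8475 = ((-2 - 8085) - 26337) + 8475 = (-8087 - 26337) + 8475 = -34424 + 8475 = -25949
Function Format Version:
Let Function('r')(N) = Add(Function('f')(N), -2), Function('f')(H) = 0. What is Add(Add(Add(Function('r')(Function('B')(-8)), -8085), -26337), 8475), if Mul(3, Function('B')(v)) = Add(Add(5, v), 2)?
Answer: -25949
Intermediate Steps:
Function('B')(v) = Add(Rational(7, 3), Mul(Rational(1, 3), v)) (Function('B')(v) = Mul(Rational(1, 3), Add(Add(5, v), 2)) = Mul(Rational(1, 3), Add(7, v)) = Add(Rational(7, 3), Mul(Rational(1, 3), v)))
Function('r')(N) = -2 (Function('r')(N) = Add(0, -2) = -2)
Add(Add(Add(Function('r')(Function('B')(-8)), -8085), -26337), 8475) = Add(Add(Add(-2, -8085), -26337), 8475) = Add(Add(-8087, -26337), 8475) = Add(-34424, 8475) = -25949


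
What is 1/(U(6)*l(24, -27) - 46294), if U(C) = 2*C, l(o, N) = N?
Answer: -1/46618 ≈ -2.1451e-5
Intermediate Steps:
1/(U(6)*l(24, -27) - 46294) = 1/((2*6)*(-27) - 46294) = 1/(12*(-27) - 46294) = 1/(-324 - 46294) = 1/(-46618) = -1/46618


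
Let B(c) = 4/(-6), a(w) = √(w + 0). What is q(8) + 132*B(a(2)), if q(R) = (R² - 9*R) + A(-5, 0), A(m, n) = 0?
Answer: -96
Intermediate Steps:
q(R) = R² - 9*R (q(R) = (R² - 9*R) + 0 = R² - 9*R)
a(w) = √w
B(c) = -⅔ (B(c) = 4*(-⅙) = -⅔)
q(8) + 132*B(a(2)) = 8*(-9 + 8) + 132*(-⅔) = 8*(-1) - 88 = -8 - 88 = -96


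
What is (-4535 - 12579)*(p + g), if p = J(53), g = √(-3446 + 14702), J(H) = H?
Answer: -907042 - 34228*√2814 ≈ -2.7227e+6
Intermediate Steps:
g = 2*√2814 (g = √11256 = 2*√2814 ≈ 106.09)
p = 53
(-4535 - 12579)*(p + g) = (-4535 - 12579)*(53 + 2*√2814) = -17114*(53 + 2*√2814) = -907042 - 34228*√2814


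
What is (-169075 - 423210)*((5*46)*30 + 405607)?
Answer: -244321708495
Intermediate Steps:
(-169075 - 423210)*((5*46)*30 + 405607) = -592285*(230*30 + 405607) = -592285*(6900 + 405607) = -592285*412507 = -244321708495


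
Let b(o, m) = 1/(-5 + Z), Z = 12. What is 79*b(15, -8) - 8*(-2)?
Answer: 191/7 ≈ 27.286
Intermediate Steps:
b(o, m) = ⅐ (b(o, m) = 1/(-5 + 12) = 1/7 = ⅐)
79*b(15, -8) - 8*(-2) = 79*(⅐) - 8*(-2) = 79/7 + 16 = 191/7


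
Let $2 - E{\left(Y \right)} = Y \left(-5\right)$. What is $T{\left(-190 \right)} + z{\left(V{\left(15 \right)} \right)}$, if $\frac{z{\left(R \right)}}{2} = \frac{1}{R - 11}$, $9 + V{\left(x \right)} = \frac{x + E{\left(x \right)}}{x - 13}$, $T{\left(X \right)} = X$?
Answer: $- \frac{2469}{13} \approx -189.92$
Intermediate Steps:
$E{\left(Y \right)} = 2 + 5 Y$ ($E{\left(Y \right)} = 2 - Y \left(-5\right) = 2 - - 5 Y = 2 + 5 Y$)
$V{\left(x \right)} = -9 + \frac{2 + 6 x}{-13 + x}$ ($V{\left(x \right)} = -9 + \frac{x + \left(2 + 5 x\right)}{x - 13} = -9 + \frac{2 + 6 x}{-13 + x}$)
$z{\left(R \right)} = \frac{2}{-11 + R}$ ($z{\left(R \right)} = \frac{2}{R - 11} = \frac{2}{-11 + R}$)
$T{\left(-190 \right)} + z{\left(V{\left(15 \right)} \right)} = -190 + \frac{2}{-11 + \frac{119 - 45}{-13 + 15}} = -190 + \frac{2}{-11 + \frac{119 - 45}{2}} = -190 + \frac{2}{-11 + \frac{1}{2} \cdot 74} = -190 + \frac{2}{-11 + 37} = -190 + \frac{2}{26} = -190 + 2 \cdot \frac{1}{26} = -190 + \frac{1}{13} = - \frac{2469}{13}$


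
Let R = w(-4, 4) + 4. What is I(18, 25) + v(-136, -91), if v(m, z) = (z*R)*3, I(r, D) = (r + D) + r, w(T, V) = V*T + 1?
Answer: 3064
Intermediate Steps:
w(T, V) = 1 + T*V (w(T, V) = T*V + 1 = 1 + T*V)
R = -11 (R = (1 - 4*4) + 4 = (1 - 16) + 4 = -15 + 4 = -11)
I(r, D) = D + 2*r (I(r, D) = (D + r) + r = D + 2*r)
v(m, z) = -33*z (v(m, z) = (z*(-11))*3 = -11*z*3 = -33*z)
I(18, 25) + v(-136, -91) = (25 + 2*18) - 33*(-91) = (25 + 36) + 3003 = 61 + 3003 = 3064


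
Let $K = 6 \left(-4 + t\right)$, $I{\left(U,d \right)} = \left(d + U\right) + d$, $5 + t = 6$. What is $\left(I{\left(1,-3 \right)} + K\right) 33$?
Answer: $-759$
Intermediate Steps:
$t = 1$ ($t = -5 + 6 = 1$)
$I{\left(U,d \right)} = U + 2 d$ ($I{\left(U,d \right)} = \left(U + d\right) + d = U + 2 d$)
$K = -18$ ($K = 6 \left(-4 + 1\right) = 6 \left(-3\right) = -18$)
$\left(I{\left(1,-3 \right)} + K\right) 33 = \left(\left(1 + 2 \left(-3\right)\right) - 18\right) 33 = \left(\left(1 - 6\right) - 18\right) 33 = \left(-5 - 18\right) 33 = \left(-23\right) 33 = -759$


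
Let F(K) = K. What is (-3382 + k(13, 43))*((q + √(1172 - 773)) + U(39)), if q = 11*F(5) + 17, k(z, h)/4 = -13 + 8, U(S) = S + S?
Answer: -510300 - 3402*√399 ≈ -5.7826e+5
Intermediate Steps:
U(S) = 2*S
k(z, h) = -20 (k(z, h) = 4*(-13 + 8) = 4*(-5) = -20)
q = 72 (q = 11*5 + 17 = 55 + 17 = 72)
(-3382 + k(13, 43))*((q + √(1172 - 773)) + U(39)) = (-3382 - 20)*((72 + √(1172 - 773)) + 2*39) = -3402*((72 + √399) + 78) = -3402*(150 + √399) = -510300 - 3402*√399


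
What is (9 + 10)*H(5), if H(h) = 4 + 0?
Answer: 76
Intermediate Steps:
H(h) = 4
(9 + 10)*H(5) = (9 + 10)*4 = 19*4 = 76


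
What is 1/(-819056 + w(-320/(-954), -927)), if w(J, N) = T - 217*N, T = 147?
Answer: -1/617750 ≈ -1.6188e-6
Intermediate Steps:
w(J, N) = 147 - 217*N
1/(-819056 + w(-320/(-954), -927)) = 1/(-819056 + (147 - 217*(-927))) = 1/(-819056 + (147 + 201159)) = 1/(-819056 + 201306) = 1/(-617750) = -1/617750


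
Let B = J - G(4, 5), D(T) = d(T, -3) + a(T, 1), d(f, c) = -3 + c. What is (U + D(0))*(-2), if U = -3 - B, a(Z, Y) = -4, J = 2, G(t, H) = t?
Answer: 22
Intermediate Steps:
D(T) = -10 (D(T) = (-3 - 3) - 4 = -6 - 4 = -10)
B = -2 (B = 2 - 1*4 = 2 - 4 = -2)
U = -1 (U = -3 - 1*(-2) = -3 + 2 = -1)
(U + D(0))*(-2) = (-1 - 10)*(-2) = -11*(-2) = 22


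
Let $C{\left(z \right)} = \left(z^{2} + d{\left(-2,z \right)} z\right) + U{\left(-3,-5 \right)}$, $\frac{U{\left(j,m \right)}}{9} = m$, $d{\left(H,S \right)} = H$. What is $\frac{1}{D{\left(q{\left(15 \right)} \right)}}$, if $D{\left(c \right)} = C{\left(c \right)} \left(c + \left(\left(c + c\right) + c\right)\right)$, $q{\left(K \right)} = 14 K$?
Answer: $\frac{1}{36653400} \approx 2.7283 \cdot 10^{-8}$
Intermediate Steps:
$U{\left(j,m \right)} = 9 m$
$C{\left(z \right)} = -45 + z^{2} - 2 z$ ($C{\left(z \right)} = \left(z^{2} - 2 z\right) + 9 \left(-5\right) = \left(z^{2} - 2 z\right) - 45 = -45 + z^{2} - 2 z$)
$D{\left(c \right)} = 4 c \left(-45 + c^{2} - 2 c\right)$ ($D{\left(c \right)} = \left(-45 + c^{2} - 2 c\right) \left(c + \left(\left(c + c\right) + c\right)\right) = \left(-45 + c^{2} - 2 c\right) \left(c + \left(2 c + c\right)\right) = \left(-45 + c^{2} - 2 c\right) \left(c + 3 c\right) = \left(-45 + c^{2} - 2 c\right) 4 c = 4 c \left(-45 + c^{2} - 2 c\right)$)
$\frac{1}{D{\left(q{\left(15 \right)} \right)}} = \frac{1}{4 \cdot 14 \cdot 15 \left(-45 + \left(14 \cdot 15\right)^{2} - 2 \cdot 14 \cdot 15\right)} = \frac{1}{4 \cdot 210 \left(-45 + 210^{2} - 420\right)} = \frac{1}{4 \cdot 210 \left(-45 + 44100 - 420\right)} = \frac{1}{4 \cdot 210 \cdot 43635} = \frac{1}{36653400}$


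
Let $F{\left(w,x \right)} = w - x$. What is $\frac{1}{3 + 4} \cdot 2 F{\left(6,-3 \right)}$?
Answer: $\frac{18}{7} \approx 2.5714$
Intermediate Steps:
$\frac{1}{3 + 4} \cdot 2 F{\left(6,-3 \right)} = \frac{1}{3 + 4} \cdot 2 \left(6 - -3\right) = \frac{1}{7} \cdot 2 \left(6 + 3\right) = \frac{1}{7} \cdot 2 \cdot 9 = \frac{2}{7} \cdot 9 = \frac{18}{7}$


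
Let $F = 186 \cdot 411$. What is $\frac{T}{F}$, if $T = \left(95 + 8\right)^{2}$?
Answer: $\frac{10609}{76446} \approx 0.13878$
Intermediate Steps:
$F = 76446$
$T = 10609$ ($T = 103^{2} = 10609$)
$\frac{T}{F} = \frac{10609}{76446}$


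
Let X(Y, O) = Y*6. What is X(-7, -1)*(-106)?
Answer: 4452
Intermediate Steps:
X(Y, O) = 6*Y
X(-7, -1)*(-106) = (6*(-7))*(-106) = -42*(-106) = 4452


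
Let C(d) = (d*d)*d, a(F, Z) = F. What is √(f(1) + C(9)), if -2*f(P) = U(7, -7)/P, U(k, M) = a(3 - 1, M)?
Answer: 2*√182 ≈ 26.981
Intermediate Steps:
U(k, M) = 2 (U(k, M) = 3 - 1 = 2)
C(d) = d³ (C(d) = d²*d = d³)
f(P) = -1/P
√(f(1) + C(9)) = √(-1/1 + 9³) = √(-1*1 + 729) = √(-1 + 729) = √728 = 2*√182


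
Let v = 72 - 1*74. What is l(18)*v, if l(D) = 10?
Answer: -20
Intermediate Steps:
v = -2 (v = 72 - 74 = -2)
l(18)*v = 10*(-2) = -20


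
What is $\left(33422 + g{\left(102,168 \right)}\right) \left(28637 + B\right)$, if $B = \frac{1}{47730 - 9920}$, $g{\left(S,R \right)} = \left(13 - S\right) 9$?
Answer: $\frac{35320876118991}{37810} \approx 9.3417 \cdot 10^{8}$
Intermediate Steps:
$g{\left(S,R \right)} = 117 - 9 S$
$B = \frac{1}{37810} \approx 2.6448 \cdot 10^{-5}$
$\left(33422 + g{\left(102,168 \right)}\right) \left(28637 + B\right) = \left(33422 + \left(117 - 918\right)\right) \left(28637 + \frac{1}{37810}\right) = \left(33422 + \left(117 - 918\right)\right) \frac{1082764971}{37810} = \left(33422 - 801\right) \frac{1082764971}{37810} = 32621 \cdot \frac{1082764971}{37810} = \frac{35320876118991}{37810}$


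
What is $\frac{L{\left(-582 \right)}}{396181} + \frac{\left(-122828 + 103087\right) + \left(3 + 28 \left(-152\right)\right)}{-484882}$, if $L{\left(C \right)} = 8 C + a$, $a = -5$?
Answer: $\frac{3622965956}{96050517821} \approx 0.037719$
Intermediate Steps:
$L{\left(C \right)} = -5 + 8 C$ ($L{\left(C \right)} = 8 C - 5 = -5 + 8 C$)
$\frac{L{\left(-582 \right)}}{396181} + \frac{\left(-122828 + 103087\right) + \left(3 + 28 \left(-152\right)\right)}{-484882} = \frac{-5 + 8 \left(-582\right)}{396181} + \frac{\left(-122828 + 103087\right) + \left(3 + 28 \left(-152\right)\right)}{-484882} = \left(-5 - 4656\right) \frac{1}{396181} + \left(-19741 + \left(3 - 4256\right)\right) \left(- \frac{1}{484882}\right) = \left(-4661\right) \frac{1}{396181} + \left(-19741 - 4253\right) \left(- \frac{1}{484882}\right) = - \frac{4661}{396181} - - \frac{11997}{242441} = - \frac{4661}{396181} + \frac{11997}{242441} = \frac{3622965956}{96050517821}$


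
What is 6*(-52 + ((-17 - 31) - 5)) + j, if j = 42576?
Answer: 41946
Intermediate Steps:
6*(-52 + ((-17 - 31) - 5)) + j = 6*(-52 + ((-17 - 31) - 5)) + 42576 = 6*(-52 + (-48 - 5)) + 42576 = 6*(-52 - 53) + 42576 = 6*(-105) + 42576 = -630 + 42576 = 41946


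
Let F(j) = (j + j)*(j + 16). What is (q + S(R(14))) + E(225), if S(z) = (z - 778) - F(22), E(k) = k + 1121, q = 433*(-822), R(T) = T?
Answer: -357016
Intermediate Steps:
q = -355926
F(j) = 2*j*(16 + j) (F(j) = (2*j)*(16 + j) = 2*j*(16 + j))
E(k) = 1121 + k
S(z) = -2450 + z (S(z) = (z - 778) - 2*22*(16 + 22) = (-778 + z) - 2*22*38 = (-778 + z) - 1*1672 = (-778 + z) - 1672 = -2450 + z)
(q + S(R(14))) + E(225) = (-355926 + (-2450 + 14)) + (1121 + 225) = (-355926 - 2436) + 1346 = -358362 + 1346 = -357016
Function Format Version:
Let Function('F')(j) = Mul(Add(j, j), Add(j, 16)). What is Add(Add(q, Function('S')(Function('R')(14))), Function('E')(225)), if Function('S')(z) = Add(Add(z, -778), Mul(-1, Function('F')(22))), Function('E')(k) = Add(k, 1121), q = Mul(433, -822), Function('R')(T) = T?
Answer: -357016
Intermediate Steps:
q = -355926
Function('F')(j) = Mul(2, j, Add(16, j)) (Function('F')(j) = Mul(Mul(2, j), Add(16, j)) = Mul(2, j, Add(16, j)))
Function('E')(k) = Add(1121, k)
Function('S')(z) = Add(-2450, z) (Function('S')(z) = Add(Add(z, -778), Mul(-1, Mul(2, 22, Add(16, 22)))) = Add(Add(-778, z), Mul(-1, Mul(2, 22, 38))) = Add(Add(-778, z), Mul(-1, 1672)) = Add(Add(-778, z), -1672) = Add(-2450, z))
Add(Add(q, Function('S')(Function('R')(14))), Function('E')(225)) = Add(Add(-355926, Add(-2450, 14)), Add(1121, 225)) = Add(Add(-355926, -2436), 1346) = Add(-358362, 1346) = -357016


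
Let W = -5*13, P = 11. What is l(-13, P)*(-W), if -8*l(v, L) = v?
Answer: 845/8 ≈ 105.63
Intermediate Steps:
l(v, L) = -v/8
W = -65
l(-13, P)*(-W) = (-1/8*(-13))*(-1*(-65)) = (13/8)*65 = 845/8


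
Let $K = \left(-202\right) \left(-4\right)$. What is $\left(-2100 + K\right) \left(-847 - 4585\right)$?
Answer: $7018144$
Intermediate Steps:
$K = 808$
$\left(-2100 + K\right) \left(-847 - 4585\right) = \left(-2100 + 808\right) \left(-847 - 4585\right) = \left(-1292\right) \left(-5432\right) = 7018144$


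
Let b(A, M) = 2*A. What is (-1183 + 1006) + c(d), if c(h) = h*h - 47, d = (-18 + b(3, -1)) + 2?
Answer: -124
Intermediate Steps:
d = -10 (d = (-18 + 2*3) + 2 = (-18 + 6) + 2 = -12 + 2 = -10)
c(h) = -47 + h² (c(h) = h² - 47 = -47 + h²)
(-1183 + 1006) + c(d) = (-1183 + 1006) + (-47 + (-10)²) = -177 + (-47 + 100) = -177 + 53 = -124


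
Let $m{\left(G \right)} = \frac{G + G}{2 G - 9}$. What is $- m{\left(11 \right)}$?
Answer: $- \frac{22}{13} \approx -1.6923$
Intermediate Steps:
$m{\left(G \right)} = \frac{2 G}{-9 + 2 G}$
$- m{\left(11 \right)} = - \frac{2 \cdot 11}{-9 + 2 \cdot 11} = - \frac{2 \cdot 11}{-9 + 22} = - \frac{2 \cdot 11}{13} = \left(-1\right) \frac{22}{13} = - \frac{22}{13}$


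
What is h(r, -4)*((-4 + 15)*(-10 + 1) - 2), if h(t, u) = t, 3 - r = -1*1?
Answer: -404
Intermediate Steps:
r = 4 (r = 3 - (-1) = 3 - 1*(-1) = 3 + 1 = 4)
h(r, -4)*((-4 + 15)*(-10 + 1) - 2) = 4*((-4 + 15)*(-10 + 1) - 2) = 4*(11*(-9) - 2) = 4*(-99 - 2) = 4*(-101) = -404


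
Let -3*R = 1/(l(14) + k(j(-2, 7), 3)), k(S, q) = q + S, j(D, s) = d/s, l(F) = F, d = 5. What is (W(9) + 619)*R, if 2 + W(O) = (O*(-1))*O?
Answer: -938/93 ≈ -10.086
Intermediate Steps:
j(D, s) = 5/s
W(O) = -2 - O**2 (W(O) = -2 + (O*(-1))*O = -2 + (-O)*O = -2 - O**2)
k(S, q) = S + q
R = -7/372 (R = -1/(3*(14 + (5/7 + 3))) = -1/(3*(14 + 26/7)) = -1/(3*124/7) = -1/3*7/124 = -7/372 ≈ -0.018817)
(W(9) + 619)*R = ((-2 - 1*9**2) + 619)*(-7/372) = ((-2 - 1*81) + 619)*(-7/372) = ((-2 - 81) + 619)*(-7/372) = (-83 + 619)*(-7/372) = 536*(-7/372) = -938/93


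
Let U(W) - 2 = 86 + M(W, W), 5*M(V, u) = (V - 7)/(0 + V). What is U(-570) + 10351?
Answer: 29751727/2850 ≈ 10439.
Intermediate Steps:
M(V, u) = (-7 + V)/(5*V) (M(V, u) = ((V - 7)/(0 + V))/5 = ((-7 + V)/V)/5 = (-7 + V)/(5*V))
U(W) = 88 + (-7 + W)/(5*W) (U(W) = 2 + (86 + (-7 + W)/(5*W)) = 88 + (-7 + W)/(5*W))
U(-570) + 10351 = (7/5)*(-1 + 63*(-570))/(-570) + 10351 = (7/5)*(-1/570)*(-1 - 35910) + 10351 = (7/5)*(-1/570)*(-35911) + 10351 = 251377/2850 + 10351 = 29751727/2850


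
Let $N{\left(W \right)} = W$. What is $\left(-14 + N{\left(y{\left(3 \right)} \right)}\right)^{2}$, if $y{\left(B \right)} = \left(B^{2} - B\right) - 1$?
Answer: $81$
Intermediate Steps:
$y{\left(B \right)} = -1 + B^{2} - B$
$\left(-14 + N{\left(y{\left(3 \right)} \right)}\right)^{2} = \left(-14 - \left(4 - 9\right)\right)^{2} = \left(-14 - -5\right)^{2} = \left(-14 + 5\right)^{2} = \left(-9\right)^{2} = 81$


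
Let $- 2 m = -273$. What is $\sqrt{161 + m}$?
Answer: $\frac{\sqrt{1190}}{2} \approx 17.248$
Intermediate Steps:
$m = \frac{273}{2}$ ($m = \left(- \frac{1}{2}\right) \left(-273\right) = \frac{273}{2} \approx 136.5$)
$\sqrt{161 + m} = \sqrt{161 + \frac{273}{2}} = \sqrt{\frac{595}{2}} = \frac{\sqrt{1190}}{2}$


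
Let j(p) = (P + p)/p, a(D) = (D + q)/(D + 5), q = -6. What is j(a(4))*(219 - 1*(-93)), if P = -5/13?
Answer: 852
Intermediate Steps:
P = -5/13 (P = -5*1/13 = -5/13 ≈ -0.38462)
a(D) = (-6 + D)/(5 + D) (a(D) = (D - 6)/(D + 5) = (-6 + D)/(5 + D))
j(p) = (-5/13 + p)/p
j(a(4))*(219 - 1*(-93)) = ((-5/13 + (-6 + 4)/(5 + 4))/(((-6 + 4)/(5 + 4))))*(219 - 1*(-93)) = ((-5/13 - 2/9)/((-2/9)))*(219 + 93) = ((-5/13 + (1/9)*(-2))/(((1/9)*(-2))))*312 = ((-5/13 - 2/9)/(-2/9))*312 = -9/2*(-71/117)*312 = (71/26)*312 = 852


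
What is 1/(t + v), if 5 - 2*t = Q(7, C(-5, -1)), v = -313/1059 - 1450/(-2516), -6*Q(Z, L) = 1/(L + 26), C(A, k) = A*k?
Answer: 82597764/229905749 ≈ 0.35927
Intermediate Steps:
Q(Z, L) = -1/(6*(26 + L)) (Q(Z, L) = -1/(6*(L + 26)) = -1/(6*(26 + L)))
v = 374021/1332222 (v = -313*1/1059 - 1450*(-1/2516) = -313/1059 + 725/1258 = 374021/1332222 ≈ 0.28075)
t = 931/372 (t = 5/2 - (-1)/(2*(156 + 6*(-5*(-1)))) = 5/2 - (-1)/(2*(156 + 6*5)) = 5/2 - (-1)/(2*(156 + 30)) = 5/2 - (-1)/(2*186) = 5/2 - ½*(-1/186) = 5/2 + 1/372 = 931/372 ≈ 2.5027)
1/(t + v) = 1/(931/372 + 374021/1332222) = 1/(229905749/82597764) = 82597764/229905749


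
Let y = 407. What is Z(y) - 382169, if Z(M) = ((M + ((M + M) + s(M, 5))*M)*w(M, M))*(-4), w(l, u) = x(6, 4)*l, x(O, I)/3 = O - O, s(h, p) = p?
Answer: -382169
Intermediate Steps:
x(O, I) = 0 (x(O, I) = 3*(O - O) = 3*0 = 0)
w(l, u) = 0 (w(l, u) = 0*l = 0)
Z(M) = 0 (Z(M) = ((M + ((M + M) + 5)*M)*0)*(-4) = ((M + (2*M + 5)*M)*0)*(-4) = ((M + (5 + 2*M)*M)*0)*(-4) = ((M + M*(5 + 2*M))*0)*(-4) = 0*(-4) = 0)
Z(y) - 382169 = 0 - 382169 = -382169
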